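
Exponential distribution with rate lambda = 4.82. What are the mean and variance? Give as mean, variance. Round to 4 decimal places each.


mean = 1/lam, var = 1/lam^2
mean = 1 / 4.82 = 50/241 ≈ 0.207469
lam^2 = 4.82^2 = 23.2324
var = 1 / 23.2324 ≈ 0.043043

0.2075, 0.0430


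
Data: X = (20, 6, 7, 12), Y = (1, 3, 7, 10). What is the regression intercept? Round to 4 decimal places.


a = ybar - b*xbar, where b = sum((xi-xbar)(yi-ybar)) / sum((xi-xbar)^2)
n = 4, xbar = 45/4 = 11.25, ybar = 21/4 = 5.25
Sxy = sum((xi-xbar)(yi-ybar)) = -29.25
Sxx = sum((xi-xbar)^2) = 122.75
b = Sxy / Sxx = -117/491 ≈ -0.238289
a = 5.25 - (-0.238289) * 11.25 = 3894/491 ≈ 7.930754

7.9308


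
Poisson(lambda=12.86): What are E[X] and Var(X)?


E[X] = Var(X) = lambda = 12.86

12.86, 12.86


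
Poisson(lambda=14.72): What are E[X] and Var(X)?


E[X] = Var(X) = lambda = 14.72

14.72, 14.72


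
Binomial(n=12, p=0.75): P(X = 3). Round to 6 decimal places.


P = C(n,k) * p^k * (1-p)^(n-k)
C(12,3) = 220
p^k = 0.75^3 = 0.421875
(1-p)^(n-k) = 0.25^9 ≈ 0.000003814697
P = 220 * 0.421875 * 0.000003814697 ≈ 0.000354

0.000354


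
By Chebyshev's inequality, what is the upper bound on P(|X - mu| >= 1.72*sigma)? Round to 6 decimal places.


P <= 1/k^2
k^2 = 1.72^2 = 2.9584
1/k^2 = 1 / 2.9584 = 625/1849 ≈ 0.33802055

0.338021


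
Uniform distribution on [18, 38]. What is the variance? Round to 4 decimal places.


Var = (b-a)^2 / 12
(b-a)^2 = (38 - 18)^2 = 400
Var = 400/12 ≈ 33.333333

33.3333


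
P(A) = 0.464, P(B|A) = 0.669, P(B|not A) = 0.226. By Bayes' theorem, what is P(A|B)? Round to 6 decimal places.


P(A|B) = P(B|A)*P(A) / P(B), P(B) = P(B|A)*P(A) + P(B|not A)*P(not A)
P(B|A)*P(A) = 0.669 * 0.464 = 0.310416
P(B|not A)*P(not A) = 0.226 * 0.536 = 0.121136
P(B) = 0.310416 + 0.121136 = 0.431552
P(A|B) = 0.310416 / 0.431552 ≈ 0.71930150

0.719301


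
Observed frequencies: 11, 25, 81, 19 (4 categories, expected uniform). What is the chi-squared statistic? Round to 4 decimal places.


chi2 = sum((O-E)^2/E), E = total/4
total = 136, E = 136/4 = 34
(11 - 34)^2 / 34 = 529 / 34 = 529/34 ≈ 15.558824
(25 - 34)^2 / 34 = 81 / 34 = 81/34 ≈ 2.382353
(81 - 34)^2 / 34 = 2209 / 34 = 2209/34 ≈ 64.970588
(19 - 34)^2 / 34 = 225 / 34 = 225/34 ≈ 6.617647
chi2 = 1522/17 ≈ 89.529412

89.5294


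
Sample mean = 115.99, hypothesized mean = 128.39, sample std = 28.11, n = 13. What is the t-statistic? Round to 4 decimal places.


t = (xbar - mu0) / (s/sqrt(n))
xbar - mu0 = 115.99 - 128.39 = -12.4
sqrt(13) ≈ 3.60555128
s/sqrt(n) = 28.11 / 3.60555128 ≈ 7.79631126
t = -12.4 / 7.79631126 ≈ -1.590496

-1.5905


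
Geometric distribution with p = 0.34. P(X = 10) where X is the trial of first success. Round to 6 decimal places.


P = (1-p)^(k-1) * p
(1-p)^(k-1) = 0.66^9 ≈ 0.02376268
P = 0.02376268 * 0.34 ≈ 0.008079311

0.008079


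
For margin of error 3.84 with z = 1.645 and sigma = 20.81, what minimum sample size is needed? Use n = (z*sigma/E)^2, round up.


z*sigma/E = 1.645 * 20.81 / 3.84 ≈ 8.914701
(z*sigma/E)^2 ≈ 79.471885
round up: n = 80

80


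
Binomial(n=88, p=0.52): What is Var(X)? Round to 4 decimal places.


Var = n*p*(1-p) = 88 * 0.52 * 0.48 = 21.9648

21.9648


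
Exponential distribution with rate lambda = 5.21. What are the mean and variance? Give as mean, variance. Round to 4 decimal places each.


mean = 1/lam, var = 1/lam^2
mean = 1 / 5.21 = 100/521 ≈ 0.191939
lam^2 = 5.21^2 = 27.1441
var = 1 / 27.1441 ≈ 0.036840

0.1919, 0.0368


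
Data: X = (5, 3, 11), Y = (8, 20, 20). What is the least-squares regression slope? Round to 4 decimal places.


b = sum((xi-xbar)(yi-ybar)) / sum((xi-xbar)^2)
n = 3, xbar = 19/3 ≈ 6.333333, ybar = 48/3 = 16
Sxy = sum((xi-xbar)(yi-ybar)) = 16
Sxx = sum((xi-xbar)^2) = 104/3 ≈ 34.666667
b = Sxy / Sxx = 6/13 ≈ 0.461538

0.4615


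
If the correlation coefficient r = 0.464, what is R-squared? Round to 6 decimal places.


R^2 = r^2 = (0.464)^2 = 0.215296

0.215296


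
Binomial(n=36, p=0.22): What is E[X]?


E[X] = n*p = 36 * 0.22 = 7.92

7.92


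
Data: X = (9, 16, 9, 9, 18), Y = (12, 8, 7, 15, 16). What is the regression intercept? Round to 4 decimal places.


a = ybar - b*xbar, where b = sum((xi-xbar)(yi-ybar)) / sum((xi-xbar)^2)
n = 5, xbar = 61/5 = 12.2, ybar = 58/5 = 11.6
Sxy = sum((xi-xbar)(yi-ybar)) = 14.4
Sxx = sum((xi-xbar)^2) = 78.8
b = Sxy / Sxx = 36/197 ≈ 0.182741
a = 11.6 - 0.182741 * 12.2 = 1846/197 ≈ 9.370558

9.3706


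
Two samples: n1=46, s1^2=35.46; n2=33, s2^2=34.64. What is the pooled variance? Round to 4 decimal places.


sp^2 = ((n1-1)*s1^2 + (n2-1)*s2^2)/(n1+n2-2)
(n1-1)*s1^2 = 45 * 35.46 = 1595.7
(n2-1)*s2^2 = 32 * 34.64 = 1108.48
numerator = 1595.7 + 1108.48 = 2704.18
n1+n2-2 = 77
sp^2 = 2704.18 / 77 = 135209/3850 ≈ 35.119221

35.1192


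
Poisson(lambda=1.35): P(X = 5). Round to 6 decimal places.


P = e^(-lam) * lam^k / k!
e^(-1.35) ≈ 0.2592403
lam^k = 1.35^5 ≈ 4.484033
k! = 5! = 120
P = 0.2592403 * 4.484033 / 120 ≈ 0.009687

0.009687


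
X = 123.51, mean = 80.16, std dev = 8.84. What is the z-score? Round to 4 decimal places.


z = (X - mu) / sigma
X - mu = 123.51 - 80.16 = 43.35
z = 43.35 / 8.84 = 255/52 ≈ 4.903846

4.9038


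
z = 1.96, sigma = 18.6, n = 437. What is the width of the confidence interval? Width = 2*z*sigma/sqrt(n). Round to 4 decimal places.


width = 2*z*sigma/sqrt(n)
2*z*sigma = 2 * 1.96 * 18.6 = 72.912
sqrt(437) ≈ 20.904545
width = 72.912 / 20.904545 ≈ 3.487854

3.4879


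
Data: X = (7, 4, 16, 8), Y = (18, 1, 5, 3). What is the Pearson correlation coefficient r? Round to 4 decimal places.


r = sum((xi-xbar)(yi-ybar)) / sqrt(sum((xi-xbar)^2) * sum((yi-ybar)^2))
n = 4, xbar = 35/4 = 8.75, ybar = 27/4 = 6.75
Sxy = sum((xi-xbar)(yi-ybar)) = -2.25
Sxx = sum((xi-xbar)^2) = 78.75
Syy = sum((yi-ybar)^2) = 176.75
sqrt(Sxx*Syy) ≈ 117.979077
r = Sxy / sqrt(Sxx*Syy) = -2.25 / 117.979077 ≈ -0.019071

-0.0191


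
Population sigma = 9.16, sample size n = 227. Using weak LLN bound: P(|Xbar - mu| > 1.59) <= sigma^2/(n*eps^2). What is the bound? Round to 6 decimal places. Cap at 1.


bound = min(1, sigma^2/(n*eps^2))
sigma^2 = 9.16^2 = 83.9056
n*eps^2 = 227 * 1.59^2 = 227 * 2.5281 = 573.8787
sigma^2/(n*eps^2) = 83.9056 / 573.8787 ≈ 0.14620790

0.146208


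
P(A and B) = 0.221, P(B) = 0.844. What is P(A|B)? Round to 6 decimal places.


P(A|B) = P(A and B) / P(B) = 0.221 / 0.844 = 221/844 ≈ 0.26184834

0.261848


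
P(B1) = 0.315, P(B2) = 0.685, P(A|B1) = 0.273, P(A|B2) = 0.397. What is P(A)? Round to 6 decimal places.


P(A) = P(A|B1)*P(B1) + P(A|B2)*P(B2)
P(A|B1)*P(B1) = 0.273 * 0.315 = 0.085995
P(A|B2)*P(B2) = 0.397 * 0.685 = 0.271945
P(A) = 0.085995 + 0.271945 = 0.35794

0.357940


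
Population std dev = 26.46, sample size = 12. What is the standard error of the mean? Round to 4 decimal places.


SE = sigma / sqrt(n)
sqrt(12) ≈ 3.464102
SE = 26.46 / 3.464102 ≈ 7.638344

7.6383


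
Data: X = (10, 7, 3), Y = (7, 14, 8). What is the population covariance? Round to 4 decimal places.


Cov = (1/n)*sum((xi-xbar)(yi-ybar))
n = 3, xbar = 20/3 ≈ 6.666667, ybar = 29/3 ≈ 9.666667
sum((xi-xbar)(yi-ybar)) = -4/3 ≈ -1.333333
Cov = -1.333333 / 3 = -4/9 ≈ -0.444444

-0.4444


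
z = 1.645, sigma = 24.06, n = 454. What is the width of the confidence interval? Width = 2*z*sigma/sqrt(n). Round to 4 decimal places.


width = 2*z*sigma/sqrt(n)
2*z*sigma = 2 * 1.645 * 24.06 = 79.1574
sqrt(454) ≈ 21.307276
width = 79.1574 / 21.307276 ≈ 3.715041

3.7150


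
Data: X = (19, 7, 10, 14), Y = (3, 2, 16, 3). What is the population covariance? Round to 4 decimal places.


Cov = (1/n)*sum((xi-xbar)(yi-ybar))
n = 4, xbar = 50/4 = 12.5, ybar = 24/4 = 6
sum((xi-xbar)(yi-ybar)) = -27
Cov = -27 / 4 = -6.75

-6.7500


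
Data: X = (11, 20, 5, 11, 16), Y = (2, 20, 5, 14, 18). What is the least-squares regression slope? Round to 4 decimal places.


b = sum((xi-xbar)(yi-ybar)) / sum((xi-xbar)^2)
n = 5, xbar = 63/5 = 12.6, ybar = 59/5 = 11.8
Sxy = sum((xi-xbar)(yi-ybar)) = 145.6
Sxx = sum((xi-xbar)^2) = 129.2
b = Sxy / Sxx = 364/323 ≈ 1.126935

1.1269


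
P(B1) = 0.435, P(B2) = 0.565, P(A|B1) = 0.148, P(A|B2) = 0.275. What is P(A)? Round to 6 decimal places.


P(A) = P(A|B1)*P(B1) + P(A|B2)*P(B2)
P(A|B1)*P(B1) = 0.148 * 0.435 = 0.06438
P(A|B2)*P(B2) = 0.275 * 0.565 = 0.155375
P(A) = 0.06438 + 0.155375 = 0.219755

0.219755


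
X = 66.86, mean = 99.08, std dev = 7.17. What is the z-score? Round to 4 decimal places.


z = (X - mu) / sigma
X - mu = 66.86 - 99.08 = -32.22
z = -32.22 / 7.17 = -1074/239 ≈ -4.493724

-4.4937


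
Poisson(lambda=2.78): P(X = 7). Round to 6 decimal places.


P = e^(-lam) * lam^k / k!
e^(-2.78) ≈ 0.06203851
lam^k = 2.78^7 ≈ 1283.256792
k! = 7! = 5040
P = 0.06203851 * 1283.256792 / 5040 ≈ 0.015796

0.015796


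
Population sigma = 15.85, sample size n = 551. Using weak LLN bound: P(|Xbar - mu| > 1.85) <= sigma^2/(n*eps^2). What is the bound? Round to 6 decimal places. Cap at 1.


bound = min(1, sigma^2/(n*eps^2))
sigma^2 = 15.85^2 = 251.2225
n*eps^2 = 551 * 1.85^2 = 551 * 3.4225 = 1885.7975
sigma^2/(n*eps^2) = 251.2225 / 1885.7975 ≈ 0.13321817

0.133218


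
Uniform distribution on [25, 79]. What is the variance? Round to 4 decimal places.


Var = (b-a)^2 / 12
(b-a)^2 = (79 - 25)^2 = 2916
Var = 2916/12 = 243

243.0000


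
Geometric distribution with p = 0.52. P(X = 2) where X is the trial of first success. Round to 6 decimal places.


P = (1-p)^(k-1) * p
(1-p)^(k-1) = 0.48^1 = 0.48
P = 0.48 * 0.52 = 0.2496

0.249600


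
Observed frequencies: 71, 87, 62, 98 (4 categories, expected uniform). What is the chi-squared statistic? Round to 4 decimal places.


chi2 = sum((O-E)^2/E), E = total/4
total = 318, E = 318/4 = 79.5
(71 - 79.5)^2 / 79.5 = 72.25 / 79.5 = 289/318 ≈ 0.908805
(87 - 79.5)^2 / 79.5 = 56.25 / 79.5 = 75/106 ≈ 0.707547
(62 - 79.5)^2 / 79.5 = 306.25 / 79.5 = 1225/318 ≈ 3.852201
(98 - 79.5)^2 / 79.5 = 342.25 / 79.5 = 1369/318 ≈ 4.305031
chi2 = 518/53 ≈ 9.773585

9.7736


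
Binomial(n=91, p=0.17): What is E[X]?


E[X] = n*p = 91 * 0.17 = 15.47

15.47


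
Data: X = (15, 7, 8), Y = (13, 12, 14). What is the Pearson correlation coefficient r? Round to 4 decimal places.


r = sum((xi-xbar)(yi-ybar)) / sqrt(sum((xi-xbar)^2) * sum((yi-ybar)^2))
n = 3, xbar = 30/3 = 10, ybar = 39/3 = 13
Sxy = sum((xi-xbar)(yi-ybar)) = 1
Sxx = sum((xi-xbar)^2) = 38
Syy = sum((yi-ybar)^2) = 2
sqrt(Sxx*Syy) ≈ 8.717798
r = Sxy / sqrt(Sxx*Syy) = 1 / 8.717798 ≈ 0.114708

0.1147


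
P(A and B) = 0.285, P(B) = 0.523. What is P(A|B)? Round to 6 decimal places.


P(A|B) = P(A and B) / P(B) = 0.285 / 0.523 = 285/523 ≈ 0.54493308

0.544933


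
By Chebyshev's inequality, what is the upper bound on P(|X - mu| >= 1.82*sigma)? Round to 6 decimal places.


P <= 1/k^2
k^2 = 1.82^2 = 3.3124
1/k^2 = 1 / 3.3124 = 2500/8281 ≈ 0.30189591

0.301896


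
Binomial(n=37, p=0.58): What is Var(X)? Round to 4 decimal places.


Var = n*p*(1-p) = 37 * 0.58 * 0.42 = 9.0132

9.0132


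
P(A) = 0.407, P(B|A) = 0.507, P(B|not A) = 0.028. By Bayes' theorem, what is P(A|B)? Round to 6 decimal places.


P(A|B) = P(B|A)*P(A) / P(B), P(B) = P(B|A)*P(A) + P(B|not A)*P(not A)
P(B|A)*P(A) = 0.507 * 0.407 = 0.206349
P(B|not A)*P(not A) = 0.028 * 0.593 = 0.016604
P(B) = 0.206349 + 0.016604 = 0.222953
P(A|B) = 0.206349 / 0.222953 ≈ 0.92552690

0.925527


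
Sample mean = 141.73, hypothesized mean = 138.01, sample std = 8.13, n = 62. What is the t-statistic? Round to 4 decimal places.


t = (xbar - mu0) / (s/sqrt(n))
xbar - mu0 = 141.73 - 138.01 = 3.72
sqrt(62) ≈ 7.87400787
s/sqrt(n) = 8.13 / 7.87400787 ≈ 1.03251103
t = 3.72 / 1.03251103 ≈ 3.602867

3.6029


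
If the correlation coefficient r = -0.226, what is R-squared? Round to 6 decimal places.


R^2 = r^2 = (-0.226)^2 = 0.051076

0.051076


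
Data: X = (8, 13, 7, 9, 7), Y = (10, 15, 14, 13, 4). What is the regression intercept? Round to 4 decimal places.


a = ybar - b*xbar, where b = sum((xi-xbar)(yi-ybar)) / sum((xi-xbar)^2)
n = 5, xbar = 44/5 = 8.8, ybar = 56/5 = 11.2
Sxy = sum((xi-xbar)(yi-ybar)) = 25.2
Sxx = sum((xi-xbar)^2) = 24.8
b = Sxy / Sxx = 63/62 ≈ 1.016129
a = 11.2 - 1.016129 * 8.8 = 70/31 ≈ 2.258065

2.2581


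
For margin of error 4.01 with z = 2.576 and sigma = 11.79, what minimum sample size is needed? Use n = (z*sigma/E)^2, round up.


z*sigma/E = 2.576 * 11.79 / 4.01 ≈ 7.573825
(z*sigma/E)^2 ≈ 57.362832
round up: n = 58

58


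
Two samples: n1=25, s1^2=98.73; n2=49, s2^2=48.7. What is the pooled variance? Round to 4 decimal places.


sp^2 = ((n1-1)*s1^2 + (n2-1)*s2^2)/(n1+n2-2)
(n1-1)*s1^2 = 24 * 98.73 = 2369.52
(n2-1)*s2^2 = 48 * 48.7 = 2337.6
numerator = 2369.52 + 2337.6 = 4707.12
n1+n2-2 = 72
sp^2 = 4707.12 / 72 = 19613/300 ≈ 65.376667

65.3767


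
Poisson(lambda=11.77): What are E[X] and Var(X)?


E[X] = Var(X) = lambda = 11.77

11.77, 11.77


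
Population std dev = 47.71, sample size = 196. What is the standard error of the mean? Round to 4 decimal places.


SE = sigma / sqrt(n)
sqrt(196) = 14
SE = 47.71 / 14 = 4771/1400 ≈ 3.407857

3.4079


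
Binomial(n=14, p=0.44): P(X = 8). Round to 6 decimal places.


P = C(n,k) * p^k * (1-p)^(n-k)
C(14,8) = 3003
p^k = 0.44^8 ≈ 0.001404822
(1-p)^(n-k) = 0.56^6 ≈ 0.03084098
P = 3003 * 0.001404822 * 0.03084098 ≈ 0.130108

0.130108


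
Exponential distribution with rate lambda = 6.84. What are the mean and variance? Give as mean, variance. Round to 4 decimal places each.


mean = 1/lam, var = 1/lam^2
mean = 1 / 6.84 = 25/171 ≈ 0.146199
lam^2 = 6.84^2 = 46.7856
var = 1 / 46.7856 ≈ 0.021374

0.1462, 0.0214


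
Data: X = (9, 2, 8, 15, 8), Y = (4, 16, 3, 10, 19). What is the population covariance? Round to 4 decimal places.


Cov = (1/n)*sum((xi-xbar)(yi-ybar))
n = 5, xbar = 42/5 = 8.4, ybar = 52/5 = 10.4
sum((xi-xbar)(yi-ybar)) = -42.8
Cov = -42.8 / 5 = -8.56

-8.5600


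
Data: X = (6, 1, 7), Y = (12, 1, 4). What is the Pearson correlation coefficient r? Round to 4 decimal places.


r = sum((xi-xbar)(yi-ybar)) / sqrt(sum((xi-xbar)^2) * sum((yi-ybar)^2))
n = 3, xbar = 14/3 ≈ 4.666667, ybar = 17/3 ≈ 5.666667
Sxy = sum((xi-xbar)(yi-ybar)) = 65/3 ≈ 21.666667
Sxx = sum((xi-xbar)^2) = 62/3 ≈ 20.666667
Syy = sum((yi-ybar)^2) = 194/3 ≈ 64.666667
sqrt(Sxx*Syy) ≈ 36.557413
r = Sxy / sqrt(Sxx*Syy) = 21.666667 / 36.557413 ≈ 0.592675

0.5927


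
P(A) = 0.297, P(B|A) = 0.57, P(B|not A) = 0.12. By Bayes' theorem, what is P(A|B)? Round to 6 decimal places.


P(A|B) = P(B|A)*P(A) / P(B), P(B) = P(B|A)*P(A) + P(B|not A)*P(not A)
P(B|A)*P(A) = 0.57 * 0.297 = 0.16929
P(B|not A)*P(not A) = 0.12 * 0.703 = 0.08436
P(B) = 0.16929 + 0.08436 = 0.25365
P(A|B) = 0.16929 / 0.25365 = 297/445 ≈ 0.66741573

0.667416


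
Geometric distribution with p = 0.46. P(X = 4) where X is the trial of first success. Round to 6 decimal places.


P = (1-p)^(k-1) * p
(1-p)^(k-1) = 0.54^3 = 0.157464
P = 0.157464 * 0.46 = 0.07243344

0.072433


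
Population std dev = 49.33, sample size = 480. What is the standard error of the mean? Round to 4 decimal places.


SE = sigma / sqrt(n)
sqrt(480) ≈ 21.908902
SE = 49.33 / 21.908902 ≈ 2.251596

2.2516


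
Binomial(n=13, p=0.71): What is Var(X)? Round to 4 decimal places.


Var = n*p*(1-p) = 13 * 0.71 * 0.29 = 2.6767

2.6767


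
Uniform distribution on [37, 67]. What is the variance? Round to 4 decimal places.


Var = (b-a)^2 / 12
(b-a)^2 = (67 - 37)^2 = 900
Var = 900/12 = 75

75.0000


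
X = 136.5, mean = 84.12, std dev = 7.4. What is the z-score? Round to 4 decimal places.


z = (X - mu) / sigma
X - mu = 136.5 - 84.12 = 52.38
z = 52.38 / 7.4 = 2619/370 ≈ 7.078378

7.0784


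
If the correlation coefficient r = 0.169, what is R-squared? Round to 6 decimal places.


R^2 = r^2 = (0.169)^2 = 0.028561

0.028561


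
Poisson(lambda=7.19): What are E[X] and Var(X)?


E[X] = Var(X) = lambda = 7.19

7.19, 7.19


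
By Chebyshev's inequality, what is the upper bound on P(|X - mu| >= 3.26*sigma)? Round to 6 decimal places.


P <= 1/k^2
k^2 = 3.26^2 = 10.6276
1/k^2 = 1 / 10.6276 ≈ 0.09409462

0.094095


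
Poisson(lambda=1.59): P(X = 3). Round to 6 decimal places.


P = e^(-lam) * lam^k / k!
e^(-1.59) ≈ 0.2039256
lam^k = 1.59^3 = 4.019679
k! = 3! = 6
P = 0.2039256 * 4.019679 / 6 ≈ 0.136619

0.136619


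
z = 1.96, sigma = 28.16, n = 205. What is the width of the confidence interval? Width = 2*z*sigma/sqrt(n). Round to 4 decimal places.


width = 2*z*sigma/sqrt(n)
2*z*sigma = 2 * 1.96 * 28.16 = 110.3872
sqrt(205) ≈ 14.317821
width = 110.3872 / 14.317821 ≈ 7.709776

7.7098


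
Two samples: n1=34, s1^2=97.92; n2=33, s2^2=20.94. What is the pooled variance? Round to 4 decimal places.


sp^2 = ((n1-1)*s1^2 + (n2-1)*s2^2)/(n1+n2-2)
(n1-1)*s1^2 = 33 * 97.92 = 3231.36
(n2-1)*s2^2 = 32 * 20.94 = 670.08
numerator = 3231.36 + 670.08 = 3901.44
n1+n2-2 = 65
sp^2 = 3901.44 / 65 = 97536/1625 ≈ 60.022154

60.0222


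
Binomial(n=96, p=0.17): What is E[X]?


E[X] = n*p = 96 * 0.17 = 16.32

16.32


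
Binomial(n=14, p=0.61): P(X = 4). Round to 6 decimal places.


P = C(n,k) * p^k * (1-p)^(n-k)
C(14,4) = 1001
p^k = 0.61^4 ≈ 0.1384584
(1-p)^(n-k) = 0.39^10 ≈ 0.00008140406
P = 1001 * 0.1384584 * 0.00008140406 ≈ 0.011282

0.011282


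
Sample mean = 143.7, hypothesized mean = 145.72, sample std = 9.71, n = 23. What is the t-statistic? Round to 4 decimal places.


t = (xbar - mu0) / (s/sqrt(n))
xbar - mu0 = 143.7 - 145.72 = -2.02
sqrt(23) ≈ 4.79583152
s/sqrt(n) = 9.71 / 4.79583152 ≈ 2.02467496
t = -2.02 / 2.02467496 ≈ -0.997691

-0.9977


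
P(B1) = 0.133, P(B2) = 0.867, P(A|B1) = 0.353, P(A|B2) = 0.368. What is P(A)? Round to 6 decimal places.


P(A) = P(A|B1)*P(B1) + P(A|B2)*P(B2)
P(A|B1)*P(B1) = 0.353 * 0.133 = 0.046949
P(A|B2)*P(B2) = 0.368 * 0.867 = 0.319056
P(A) = 0.046949 + 0.319056 = 0.366005

0.366005


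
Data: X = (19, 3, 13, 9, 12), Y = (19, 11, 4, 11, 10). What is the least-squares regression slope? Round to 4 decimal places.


b = sum((xi-xbar)(yi-ybar)) / sum((xi-xbar)^2)
n = 5, xbar = 56/5 = 11.2, ybar = 55/5 = 11
Sxy = sum((xi-xbar)(yi-ybar)) = 49
Sxx = sum((xi-xbar)^2) = 136.8
b = Sxy / Sxx = 245/684 ≈ 0.358187

0.3582


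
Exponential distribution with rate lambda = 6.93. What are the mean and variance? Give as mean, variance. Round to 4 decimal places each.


mean = 1/lam, var = 1/lam^2
mean = 1 / 6.93 = 100/693 ≈ 0.144300
lam^2 = 6.93^2 = 48.0249
var = 1 / 48.0249 ≈ 0.020823

0.1443, 0.0208


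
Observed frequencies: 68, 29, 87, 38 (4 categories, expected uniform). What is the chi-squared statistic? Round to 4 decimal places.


chi2 = sum((O-E)^2/E), E = total/4
total = 222, E = 222/4 = 55.5
(68 - 55.5)^2 / 55.5 = 156.25 / 55.5 = 625/222 ≈ 2.815315
(29 - 55.5)^2 / 55.5 = 702.25 / 55.5 = 2809/222 ≈ 12.653153
(87 - 55.5)^2 / 55.5 = 992.25 / 55.5 = 1323/74 ≈ 17.878378
(38 - 55.5)^2 / 55.5 = 306.25 / 55.5 = 1225/222 ≈ 5.518018
chi2 = 1438/37 ≈ 38.864865

38.8649


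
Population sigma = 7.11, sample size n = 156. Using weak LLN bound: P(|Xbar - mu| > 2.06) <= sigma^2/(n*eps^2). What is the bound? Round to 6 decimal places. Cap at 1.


bound = min(1, sigma^2/(n*eps^2))
sigma^2 = 7.11^2 = 50.5521
n*eps^2 = 156 * 2.06^2 = 156 * 4.2436 = 662.0016
sigma^2/(n*eps^2) = 50.5521 / 662.0016 ≈ 0.07636250

0.076363


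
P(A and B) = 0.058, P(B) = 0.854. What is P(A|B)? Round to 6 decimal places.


P(A|B) = P(A and B) / P(B) = 0.058 / 0.854 = 29/427 ≈ 0.06791569

0.067916


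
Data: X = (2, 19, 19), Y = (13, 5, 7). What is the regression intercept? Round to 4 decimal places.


a = ybar - b*xbar, where b = sum((xi-xbar)(yi-ybar)) / sum((xi-xbar)^2)
n = 3, xbar = 40/3 ≈ 13.333333, ybar = 25/3 ≈ 8.333333
Sxy = sum((xi-xbar)(yi-ybar)) = -238/3 ≈ -79.333333
Sxx = sum((xi-xbar)^2) = 578/3 ≈ 192.666667
b = Sxy / Sxx = -7/17 ≈ -0.411765
a = 8.333333 - (-0.411765) * 13.333333 = 235/17 ≈ 13.823529

13.8235


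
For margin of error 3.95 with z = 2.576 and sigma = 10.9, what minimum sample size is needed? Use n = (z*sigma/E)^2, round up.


z*sigma/E = 2.576 * 10.9 / 3.95 = 70196/9875 ≈ 7.108456
(z*sigma/E)^2 ≈ 50.530142
round up: n = 51

51


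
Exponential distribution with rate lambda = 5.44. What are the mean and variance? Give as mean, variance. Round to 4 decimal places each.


mean = 1/lam, var = 1/lam^2
mean = 1 / 5.44 = 25/136 ≈ 0.183824
lam^2 = 5.44^2 = 29.5936
var = 1 / 29.5936 ≈ 0.033791

0.1838, 0.0338


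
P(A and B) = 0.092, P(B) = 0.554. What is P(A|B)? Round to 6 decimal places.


P(A|B) = P(A and B) / P(B) = 0.092 / 0.554 = 46/277 ≈ 0.16606498

0.166065


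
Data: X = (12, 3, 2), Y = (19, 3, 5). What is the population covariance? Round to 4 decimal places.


Cov = (1/n)*sum((xi-xbar)(yi-ybar))
n = 3, xbar = 17/3 ≈ 5.666667, ybar = 27/3 = 9
sum((xi-xbar)(yi-ybar)) = 94
Cov = 94 / 3 = 94/3 ≈ 31.333333

31.3333


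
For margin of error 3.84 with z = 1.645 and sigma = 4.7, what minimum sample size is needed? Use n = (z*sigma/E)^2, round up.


z*sigma/E = 1.645 * 4.7 / 3.84 = 15463/7680 ≈ 2.013411
(z*sigma/E)^2 ≈ 4.053826
round up: n = 5

5


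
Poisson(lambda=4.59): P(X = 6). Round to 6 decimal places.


P = e^(-lam) * lam^k / k!
e^(-4.59) ≈ 0.01015286
lam^k = 4.59^6 ≈ 9351.388785
k! = 6! = 720
P = 0.01015286 * 9351.388785 / 720 ≈ 0.131866

0.131866


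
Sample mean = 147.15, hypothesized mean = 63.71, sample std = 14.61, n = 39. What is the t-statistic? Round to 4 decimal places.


t = (xbar - mu0) / (s/sqrt(n))
xbar - mu0 = 147.15 - 63.71 = 83.44
sqrt(39) ≈ 6.24499800
s/sqrt(n) = 14.61 / 6.24499800 ≈ 2.33947233
t = 83.44 / 2.33947233 ≈ 35.666162

35.6662


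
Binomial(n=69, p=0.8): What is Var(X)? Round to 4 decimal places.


Var = n*p*(1-p) = 69 * 0.8 * 0.2 = 11.04

11.0400


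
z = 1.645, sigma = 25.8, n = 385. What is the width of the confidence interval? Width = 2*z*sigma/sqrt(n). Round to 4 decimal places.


width = 2*z*sigma/sqrt(n)
2*z*sigma = 2 * 1.645 * 25.8 = 84.882
sqrt(385) ≈ 19.621417
width = 84.882 / 19.621417 ≈ 4.325987

4.3260


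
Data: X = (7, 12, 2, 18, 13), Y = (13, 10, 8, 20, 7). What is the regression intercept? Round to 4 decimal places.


a = ybar - b*xbar, where b = sum((xi-xbar)(yi-ybar)) / sum((xi-xbar)^2)
n = 5, xbar = 52/5 = 10.4, ybar = 58/5 = 11.6
Sxy = sum((xi-xbar)(yi-ybar)) = 74.8
Sxx = sum((xi-xbar)^2) = 149.2
b = Sxy / Sxx = 187/373 ≈ 0.501340
a = 11.6 - 0.501340 * 10.4 = 2382/373 ≈ 6.386059

6.3861


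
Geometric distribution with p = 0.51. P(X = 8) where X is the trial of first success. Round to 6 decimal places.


P = (1-p)^(k-1) * p
(1-p)^(k-1) = 0.49^7 ≈ 0.006782231
P = 0.006782231 * 0.51 ≈ 0.003458938

0.003459


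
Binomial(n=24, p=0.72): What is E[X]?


E[X] = n*p = 24 * 0.72 = 17.28

17.28


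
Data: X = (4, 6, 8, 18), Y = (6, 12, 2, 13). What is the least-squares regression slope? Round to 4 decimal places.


b = sum((xi-xbar)(yi-ybar)) / sum((xi-xbar)^2)
n = 4, xbar = 36/4 = 9, ybar = 33/4 = 8.25
Sxy = sum((xi-xbar)(yi-ybar)) = 49
Sxx = sum((xi-xbar)^2) = 116
b = Sxy / Sxx = 49/116 ≈ 0.422414

0.4224


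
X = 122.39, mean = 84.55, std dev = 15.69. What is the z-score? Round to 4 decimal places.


z = (X - mu) / sigma
X - mu = 122.39 - 84.55 = 37.84
z = 37.84 / 15.69 = 3784/1569 ≈ 2.411727

2.4117


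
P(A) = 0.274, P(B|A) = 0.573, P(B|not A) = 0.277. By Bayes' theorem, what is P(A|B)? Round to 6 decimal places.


P(A|B) = P(B|A)*P(A) / P(B), P(B) = P(B|A)*P(A) + P(B|not A)*P(not A)
P(B|A)*P(A) = 0.573 * 0.274 = 0.157002
P(B|not A)*P(not A) = 0.277 * 0.726 = 0.201102
P(B) = 0.157002 + 0.201102 = 0.358104
P(A|B) = 0.157002 / 0.358104 ≈ 0.43842571

0.438426


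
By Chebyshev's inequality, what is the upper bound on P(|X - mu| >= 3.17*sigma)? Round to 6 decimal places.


P <= 1/k^2
k^2 = 3.17^2 = 10.0489
1/k^2 = 1 / 10.0489 ≈ 0.09951338

0.099513


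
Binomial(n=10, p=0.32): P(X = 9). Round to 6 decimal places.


P = C(n,k) * p^k * (1-p)^(n-k)
C(10,9) = 10
p^k = 0.32^9 ≈ 0.00003518437
(1-p)^(n-k) = 0.68^1 = 0.68
P = 10 * 0.00003518437 * 0.68 ≈ 0.000239

0.000239


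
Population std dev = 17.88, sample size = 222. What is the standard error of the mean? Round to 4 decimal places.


SE = sigma / sqrt(n)
sqrt(222) ≈ 14.899664
SE = 17.88 / 14.899664 ≈ 1.200027

1.2000


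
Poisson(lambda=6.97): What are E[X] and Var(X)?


E[X] = Var(X) = lambda = 6.97

6.97, 6.97


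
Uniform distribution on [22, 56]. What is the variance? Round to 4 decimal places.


Var = (b-a)^2 / 12
(b-a)^2 = (56 - 22)^2 = 1156
Var = 1156/12 ≈ 96.333333

96.3333


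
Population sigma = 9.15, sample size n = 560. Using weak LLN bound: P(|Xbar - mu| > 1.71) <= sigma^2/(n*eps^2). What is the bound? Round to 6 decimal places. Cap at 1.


bound = min(1, sigma^2/(n*eps^2))
sigma^2 = 9.15^2 = 83.7225
n*eps^2 = 560 * 1.71^2 = 560 * 2.9241 = 1637.496
sigma^2/(n*eps^2) = 83.7225 / 1637.496 ≈ 0.05112837

0.051128


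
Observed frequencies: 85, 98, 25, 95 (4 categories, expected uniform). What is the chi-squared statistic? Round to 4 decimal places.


chi2 = sum((O-E)^2/E), E = total/4
total = 303, E = 303/4 = 75.75
(85 - 75.75)^2 / 75.75 = 85.5625 / 75.75 = 1369/1212 ≈ 1.129538
(98 - 75.75)^2 / 75.75 = 495.0625 / 75.75 = 7921/1212 ≈ 6.535479
(25 - 75.75)^2 / 75.75 = 2575.5625 / 75.75 = 41209/1212 ≈ 34.000825
(95 - 75.75)^2 / 75.75 = 370.5625 / 75.75 = 5929/1212 ≈ 4.891914
chi2 = 14107/303 ≈ 46.557756

46.5578


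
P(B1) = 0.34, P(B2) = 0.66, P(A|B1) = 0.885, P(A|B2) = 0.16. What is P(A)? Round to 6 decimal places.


P(A) = P(A|B1)*P(B1) + P(A|B2)*P(B2)
P(A|B1)*P(B1) = 0.885 * 0.34 = 0.3009
P(A|B2)*P(B2) = 0.16 * 0.66 = 0.1056
P(A) = 0.3009 + 0.1056 = 0.4065

0.406500


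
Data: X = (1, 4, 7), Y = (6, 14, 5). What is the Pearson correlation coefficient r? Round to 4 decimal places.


r = sum((xi-xbar)(yi-ybar)) / sqrt(sum((xi-xbar)^2) * sum((yi-ybar)^2))
n = 3, xbar = 12/3 = 4, ybar = 25/3 ≈ 8.333333
Sxy = sum((xi-xbar)(yi-ybar)) = -3
Sxx = sum((xi-xbar)^2) = 18
Syy = sum((yi-ybar)^2) = 146/3 ≈ 48.666667
sqrt(Sxx*Syy) ≈ 29.597297
r = Sxy / sqrt(Sxx*Syy) = -3 / 29.597297 ≈ -0.101361

-0.1014


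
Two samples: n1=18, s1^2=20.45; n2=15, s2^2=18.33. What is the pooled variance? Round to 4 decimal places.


sp^2 = ((n1-1)*s1^2 + (n2-1)*s2^2)/(n1+n2-2)
(n1-1)*s1^2 = 17 * 20.45 = 347.65
(n2-1)*s2^2 = 14 * 18.33 = 256.62
numerator = 347.65 + 256.62 = 604.27
n1+n2-2 = 31
sp^2 = 604.27 / 31 = 60427/3100 ≈ 19.492581

19.4926


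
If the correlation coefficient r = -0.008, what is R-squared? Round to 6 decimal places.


R^2 = r^2 = (-0.008)^2 = 0.000064

0.000064


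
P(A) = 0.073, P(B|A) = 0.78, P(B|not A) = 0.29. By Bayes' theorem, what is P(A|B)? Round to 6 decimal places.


P(A|B) = P(B|A)*P(A) / P(B), P(B) = P(B|A)*P(A) + P(B|not A)*P(not A)
P(B|A)*P(A) = 0.78 * 0.073 = 0.05694
P(B|not A)*P(not A) = 0.29 * 0.927 = 0.26883
P(B) = 0.05694 + 0.26883 = 0.32577
P(A|B) = 0.05694 / 0.32577 ≈ 0.17478589

0.174786


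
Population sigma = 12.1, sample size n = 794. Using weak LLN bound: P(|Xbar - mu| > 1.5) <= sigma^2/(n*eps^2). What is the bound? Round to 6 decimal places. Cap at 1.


bound = min(1, sigma^2/(n*eps^2))
sigma^2 = 12.1^2 = 146.41
n*eps^2 = 794 * 1.5^2 = 794 * 2.25 = 1786.5
sigma^2/(n*eps^2) = 146.41 / 1786.5 ≈ 0.08195354

0.081954


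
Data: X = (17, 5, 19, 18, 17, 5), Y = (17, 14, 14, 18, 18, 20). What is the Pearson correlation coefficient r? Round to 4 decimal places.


r = sum((xi-xbar)(yi-ybar)) / sqrt(sum((xi-xbar)^2) * sum((yi-ybar)^2))
n = 6, xbar = 81/6 = 13.5, ybar = 101/6 ≈ 16.833333
Sxy = sum((xi-xbar)(yi-ybar)) = -8.5
Sxx = sum((xi-xbar)^2) = 219.5
Syy = sum((yi-ybar)^2) = 173/6 ≈ 28.833333
sqrt(Sxx*Syy) ≈ 79.554489
r = Sxy / sqrt(Sxx*Syy) = -8.5 / 79.554489 ≈ -0.106845

-0.1068


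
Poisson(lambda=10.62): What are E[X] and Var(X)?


E[X] = Var(X) = lambda = 10.62

10.62, 10.62


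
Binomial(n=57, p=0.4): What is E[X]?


E[X] = n*p = 57 * 0.4 = 22.8

22.8


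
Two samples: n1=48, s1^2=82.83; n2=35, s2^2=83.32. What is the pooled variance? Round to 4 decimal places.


sp^2 = ((n1-1)*s1^2 + (n2-1)*s2^2)/(n1+n2-2)
(n1-1)*s1^2 = 47 * 82.83 = 3893.01
(n2-1)*s2^2 = 34 * 83.32 = 2832.88
numerator = 3893.01 + 2832.88 = 6725.89
n1+n2-2 = 81
sp^2 = 6725.89 / 81 = 672589/8100 ≈ 83.035679

83.0357


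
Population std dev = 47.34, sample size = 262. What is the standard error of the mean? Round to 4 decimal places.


SE = sigma / sqrt(n)
sqrt(262) ≈ 16.186414
SE = 47.34 / 16.186414 ≈ 2.924675

2.9247


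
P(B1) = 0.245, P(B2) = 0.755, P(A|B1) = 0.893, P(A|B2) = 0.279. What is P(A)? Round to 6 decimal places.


P(A) = P(A|B1)*P(B1) + P(A|B2)*P(B2)
P(A|B1)*P(B1) = 0.893 * 0.245 = 0.218785
P(A|B2)*P(B2) = 0.279 * 0.755 = 0.210645
P(A) = 0.218785 + 0.210645 = 0.42943

0.429430


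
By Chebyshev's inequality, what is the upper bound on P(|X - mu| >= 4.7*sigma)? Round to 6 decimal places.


P <= 1/k^2
k^2 = 4.7^2 = 22.09
1/k^2 = 1 / 22.09 = 100/2209 ≈ 0.04526935

0.045269


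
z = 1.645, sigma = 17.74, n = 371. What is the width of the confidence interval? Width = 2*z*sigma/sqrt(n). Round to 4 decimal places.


width = 2*z*sigma/sqrt(n)
2*z*sigma = 2 * 1.645 * 17.74 = 58.3646
sqrt(371) ≈ 19.261360
width = 58.3646 / 19.261360 ≈ 3.030139

3.0301


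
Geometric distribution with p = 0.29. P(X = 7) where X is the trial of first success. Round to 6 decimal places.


P = (1-p)^(k-1) * p
(1-p)^(k-1) = 0.71^6 ≈ 0.1281003
P = 0.1281003 * 0.29 ≈ 0.03714908

0.037149


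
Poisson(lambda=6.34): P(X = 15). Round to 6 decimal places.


P = e^(-lam) * lam^k / k!
e^(-6.34) ≈ 0.001764302
lam^k = 6.34^15 ≈ 1074827744223.436452
k! = 15! = 1307674368000
P = 0.001764302 * 1074827744223.436452 / 1307674368000 ≈ 0.001450

0.001450


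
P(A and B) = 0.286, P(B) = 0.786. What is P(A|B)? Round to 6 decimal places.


P(A|B) = P(A and B) / P(B) = 0.286 / 0.786 = 143/393 ≈ 0.36386768

0.363868


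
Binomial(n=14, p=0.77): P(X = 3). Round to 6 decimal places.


P = C(n,k) * p^k * (1-p)^(n-k)
C(14,3) = 364
p^k = 0.77^3 = 0.456533
(1-p)^(n-k) = 0.23^11 ≈ 0.00000009528098
P = 364 * 0.456533 * 0.00000009528098 ≈ 0.000016

0.000016


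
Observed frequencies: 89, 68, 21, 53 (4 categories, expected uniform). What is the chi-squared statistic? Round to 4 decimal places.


chi2 = sum((O-E)^2/E), E = total/4
total = 231, E = 231/4 = 57.75
(89 - 57.75)^2 / 57.75 = 976.5625 / 57.75 = 15625/924 ≈ 16.910173
(68 - 57.75)^2 / 57.75 = 105.0625 / 57.75 = 1681/924 ≈ 1.819264
(21 - 57.75)^2 / 57.75 = 1350.5625 / 57.75 = 1029/44 ≈ 23.386364
(53 - 57.75)^2 / 57.75 = 22.5625 / 57.75 = 361/924 ≈ 0.390693
chi2 = 3273/77 ≈ 42.506494

42.5065


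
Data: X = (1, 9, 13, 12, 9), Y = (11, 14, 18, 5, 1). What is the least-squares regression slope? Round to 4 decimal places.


b = sum((xi-xbar)(yi-ybar)) / sum((xi-xbar)^2)
n = 5, xbar = 44/5 = 8.8, ybar = 49/5 = 9.8
Sxy = sum((xi-xbar)(yi-ybar)) = 8.8
Sxx = sum((xi-xbar)^2) = 88.8
b = Sxy / Sxx = 11/111 ≈ 0.099099

0.0991


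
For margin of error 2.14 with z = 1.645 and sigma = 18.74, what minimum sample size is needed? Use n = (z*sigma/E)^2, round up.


z*sigma/E = 1.645 * 18.74 / 2.14 ≈ 14.405280
(z*sigma/E)^2 ≈ 207.512103
round up: n = 208

208


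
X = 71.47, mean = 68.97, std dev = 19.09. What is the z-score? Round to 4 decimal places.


z = (X - mu) / sigma
X - mu = 71.47 - 68.97 = 2.5
z = 2.5 / 19.09 = 250/1909 ≈ 0.130959

0.1310


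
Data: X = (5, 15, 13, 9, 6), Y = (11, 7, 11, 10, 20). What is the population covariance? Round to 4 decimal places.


Cov = (1/n)*sum((xi-xbar)(yi-ybar))
n = 5, xbar = 48/5 = 9.6, ybar = 59/5 = 11.8
sum((xi-xbar)(yi-ybar)) = -53.4
Cov = -53.4 / 5 = -10.68

-10.6800


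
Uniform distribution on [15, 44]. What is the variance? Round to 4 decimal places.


Var = (b-a)^2 / 12
(b-a)^2 = (44 - 15)^2 = 841
Var = 841/12 ≈ 70.083333

70.0833


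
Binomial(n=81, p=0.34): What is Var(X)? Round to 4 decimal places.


Var = n*p*(1-p) = 81 * 0.34 * 0.66 = 18.1764

18.1764


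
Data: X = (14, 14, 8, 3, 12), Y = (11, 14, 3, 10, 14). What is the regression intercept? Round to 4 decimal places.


a = ybar - b*xbar, where b = sum((xi-xbar)(yi-ybar)) / sum((xi-xbar)^2)
n = 5, xbar = 51/5 = 10.2, ybar = 52/5 = 10.4
Sxy = sum((xi-xbar)(yi-ybar)) = 41.6
Sxx = sum((xi-xbar)^2) = 88.8
b = Sxy / Sxx = 52/111 ≈ 0.468468
a = 10.4 - 0.468468 * 10.2 = 208/37 ≈ 5.621622

5.6216


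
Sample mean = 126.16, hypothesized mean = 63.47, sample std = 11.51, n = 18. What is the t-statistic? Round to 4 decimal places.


t = (xbar - mu0) / (s/sqrt(n))
xbar - mu0 = 126.16 - 63.47 = 62.69
sqrt(18) ≈ 4.24264069
s/sqrt(n) = 11.51 / 4.24264069 ≈ 2.71293302
t = 62.69 / 2.71293302 ≈ 23.107832

23.1078


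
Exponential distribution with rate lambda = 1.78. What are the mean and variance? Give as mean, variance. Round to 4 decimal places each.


mean = 1/lam, var = 1/lam^2
mean = 1 / 1.78 = 50/89 ≈ 0.561798
lam^2 = 1.78^2 = 3.1684
var = 1 / 3.1684 = 2500/7921 ≈ 0.315617

0.5618, 0.3156


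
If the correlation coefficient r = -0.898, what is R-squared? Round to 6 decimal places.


R^2 = r^2 = (-0.898)^2 = 0.806404

0.806404


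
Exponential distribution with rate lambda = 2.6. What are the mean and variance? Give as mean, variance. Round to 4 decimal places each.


mean = 1/lam, var = 1/lam^2
mean = 1 / 2.6 = 5/13 ≈ 0.384615
lam^2 = 2.6^2 = 6.76
var = 1 / 6.76 = 25/169 ≈ 0.147929

0.3846, 0.1479


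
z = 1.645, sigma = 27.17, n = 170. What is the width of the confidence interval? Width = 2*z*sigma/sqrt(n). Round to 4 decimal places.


width = 2*z*sigma/sqrt(n)
2*z*sigma = 2 * 1.645 * 27.17 = 89.3893
sqrt(170) ≈ 13.038405
width = 89.3893 / 13.038405 ≈ 6.855846

6.8558


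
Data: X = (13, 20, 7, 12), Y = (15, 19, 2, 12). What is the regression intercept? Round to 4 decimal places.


a = ybar - b*xbar, where b = sum((xi-xbar)(yi-ybar)) / sum((xi-xbar)^2)
n = 4, xbar = 52/4 = 13, ybar = 48/4 = 12
Sxy = sum((xi-xbar)(yi-ybar)) = 109
Sxx = sum((xi-xbar)^2) = 86
b = Sxy / Sxx = 109/86 ≈ 1.267442
a = 12 - 1.267442 * 13 = -385/86 ≈ -4.476744

-4.4767


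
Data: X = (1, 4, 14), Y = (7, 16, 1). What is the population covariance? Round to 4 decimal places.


Cov = (1/n)*sum((xi-xbar)(yi-ybar))
n = 3, xbar = 19/3 ≈ 6.333333, ybar = 24/3 = 8
sum((xi-xbar)(yi-ybar)) = -67
Cov = -67 / 3 = -67/3 ≈ -22.333333

-22.3333


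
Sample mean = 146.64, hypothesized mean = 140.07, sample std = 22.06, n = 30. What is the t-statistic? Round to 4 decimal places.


t = (xbar - mu0) / (s/sqrt(n))
xbar - mu0 = 146.64 - 140.07 = 6.57
sqrt(30) ≈ 5.47722558
s/sqrt(n) = 22.06 / 5.47722558 ≈ 4.02758654
t = 6.57 / 4.02758654 ≈ 1.631250

1.6312


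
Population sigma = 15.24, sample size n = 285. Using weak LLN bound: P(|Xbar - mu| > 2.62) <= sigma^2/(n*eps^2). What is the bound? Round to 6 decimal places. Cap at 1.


bound = min(1, sigma^2/(n*eps^2))
sigma^2 = 15.24^2 = 232.2576
n*eps^2 = 285 * 2.62^2 = 285 * 6.8644 = 1956.354
sigma^2/(n*eps^2) = 232.2576 / 1956.354 ≈ 0.11871962

0.118720


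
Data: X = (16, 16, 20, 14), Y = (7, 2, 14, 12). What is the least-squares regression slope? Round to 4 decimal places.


b = sum((xi-xbar)(yi-ybar)) / sum((xi-xbar)^2)
n = 4, xbar = 66/4 = 16.5, ybar = 35/4 = 8.75
Sxy = sum((xi-xbar)(yi-ybar)) = 14.5
Sxx = sum((xi-xbar)^2) = 19
b = Sxy / Sxx = 29/38 ≈ 0.763158

0.7632


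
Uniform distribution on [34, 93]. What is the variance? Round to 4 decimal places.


Var = (b-a)^2 / 12
(b-a)^2 = (93 - 34)^2 = 3481
Var = 3481/12 ≈ 290.083333

290.0833


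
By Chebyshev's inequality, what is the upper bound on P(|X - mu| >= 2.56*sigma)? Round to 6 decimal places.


P <= 1/k^2
k^2 = 2.56^2 = 6.5536
1/k^2 = 1 / 6.5536 = 625/4096 ≈ 0.15258789

0.152588


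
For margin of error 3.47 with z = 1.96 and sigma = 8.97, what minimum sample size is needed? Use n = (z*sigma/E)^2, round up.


z*sigma/E = 1.96 * 8.97 / 3.47 = 43953/8675 ≈ 5.066628
(z*sigma/E)^2 ≈ 25.670722
round up: n = 26

26


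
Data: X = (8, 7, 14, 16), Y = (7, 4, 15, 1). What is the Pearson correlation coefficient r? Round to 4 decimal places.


r = sum((xi-xbar)(yi-ybar)) / sqrt(sum((xi-xbar)^2) * sum((yi-ybar)^2))
n = 4, xbar = 45/4 = 11.25, ybar = 27/4 = 6.75
Sxy = sum((xi-xbar)(yi-ybar)) = 6.25
Sxx = sum((xi-xbar)^2) = 58.75
Syy = sum((yi-ybar)^2) = 108.75
sqrt(Sxx*Syy) ≈ 79.931611
r = Sxy / sqrt(Sxx*Syy) = 6.25 / 79.931611 ≈ 0.078192

0.0782


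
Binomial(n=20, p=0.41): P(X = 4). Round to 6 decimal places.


P = C(n,k) * p^k * (1-p)^(n-k)
C(20,4) = 4845
p^k = 0.41^4 = 0.02825761
(1-p)^(n-k) = 0.59^16 ≈ 0.0002155918
P = 4845 * 0.02825761 * 0.0002155918 ≈ 0.029516

0.029516


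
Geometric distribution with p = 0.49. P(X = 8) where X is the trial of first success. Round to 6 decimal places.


P = (1-p)^(k-1) * p
(1-p)^(k-1) = 0.51^7 ≈ 0.008974107
P = 0.008974107 * 0.49 ≈ 0.004397312

0.004397


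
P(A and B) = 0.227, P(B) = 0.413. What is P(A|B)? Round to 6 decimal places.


P(A|B) = P(A and B) / P(B) = 0.227 / 0.413 = 227/413 ≈ 0.54963680

0.549637


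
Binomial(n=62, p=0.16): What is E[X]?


E[X] = n*p = 62 * 0.16 = 9.92

9.92


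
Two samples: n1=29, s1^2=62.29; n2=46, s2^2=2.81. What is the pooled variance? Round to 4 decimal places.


sp^2 = ((n1-1)*s1^2 + (n2-1)*s2^2)/(n1+n2-2)
(n1-1)*s1^2 = 28 * 62.29 = 1744.12
(n2-1)*s2^2 = 45 * 2.81 = 126.45
numerator = 1744.12 + 126.45 = 1870.57
n1+n2-2 = 73
sp^2 = 1870.57 / 73 = 187057/7300 ≈ 25.624247

25.6242


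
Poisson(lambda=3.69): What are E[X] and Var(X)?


E[X] = Var(X) = lambda = 3.69

3.69, 3.69


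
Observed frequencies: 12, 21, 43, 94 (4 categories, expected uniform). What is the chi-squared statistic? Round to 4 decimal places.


chi2 = sum((O-E)^2/E), E = total/4
total = 170, E = 170/4 = 42.5
(12 - 42.5)^2 / 42.5 = 930.25 / 42.5 = 3721/170 ≈ 21.888235
(21 - 42.5)^2 / 42.5 = 462.25 / 42.5 = 1849/170 ≈ 10.876471
(43 - 42.5)^2 / 42.5 = 0.25 / 42.5 = 1/170 ≈ 0.005882
(94 - 42.5)^2 / 42.5 = 2652.25 / 42.5 = 10609/170 ≈ 62.405882
chi2 = 1618/17 ≈ 95.176471

95.1765


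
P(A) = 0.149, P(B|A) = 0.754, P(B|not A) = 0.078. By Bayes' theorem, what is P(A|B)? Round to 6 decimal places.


P(A|B) = P(B|A)*P(A) / P(B), P(B) = P(B|A)*P(A) + P(B|not A)*P(not A)
P(B|A)*P(A) = 0.754 * 0.149 = 0.112346
P(B|not A)*P(not A) = 0.078 * 0.851 = 0.066378
P(B) = 0.112346 + 0.066378 = 0.178724
P(A|B) = 0.112346 / 0.178724 = 4321/6874 ≈ 0.62860052

0.628601


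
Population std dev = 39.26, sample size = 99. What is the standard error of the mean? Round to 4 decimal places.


SE = sigma / sqrt(n)
sqrt(99) ≈ 9.949874
SE = 39.26 / 9.949874 ≈ 3.945778

3.9458


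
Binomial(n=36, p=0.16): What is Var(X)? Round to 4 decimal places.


Var = n*p*(1-p) = 36 * 0.16 * 0.84 = 4.8384

4.8384


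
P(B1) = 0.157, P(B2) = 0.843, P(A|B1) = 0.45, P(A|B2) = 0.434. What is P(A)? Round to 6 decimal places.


P(A) = P(A|B1)*P(B1) + P(A|B2)*P(B2)
P(A|B1)*P(B1) = 0.45 * 0.157 = 0.07065
P(A|B2)*P(B2) = 0.434 * 0.843 = 0.365862
P(A) = 0.07065 + 0.365862 = 0.436512

0.436512


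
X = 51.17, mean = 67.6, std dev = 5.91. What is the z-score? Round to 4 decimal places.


z = (X - mu) / sigma
X - mu = 51.17 - 67.6 = -16.43
z = -16.43 / 5.91 = -1643/591 ≈ -2.780034

-2.7800
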